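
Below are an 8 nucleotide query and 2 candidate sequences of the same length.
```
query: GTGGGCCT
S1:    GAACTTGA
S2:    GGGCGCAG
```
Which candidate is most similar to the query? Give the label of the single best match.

S2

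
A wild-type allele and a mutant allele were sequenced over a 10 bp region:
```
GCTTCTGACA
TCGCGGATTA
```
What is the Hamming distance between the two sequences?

The sequences differ at bases 1, 3, 4, 5, 6, 7, 8, 9 (1-based) — 8 in total.

8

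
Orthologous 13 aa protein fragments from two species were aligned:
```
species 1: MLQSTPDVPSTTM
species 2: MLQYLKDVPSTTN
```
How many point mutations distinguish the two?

4

Comparing position by position, 4 residues differ: 4 (S/Y), 5 (T/L), 6 (P/K), 13 (M/N).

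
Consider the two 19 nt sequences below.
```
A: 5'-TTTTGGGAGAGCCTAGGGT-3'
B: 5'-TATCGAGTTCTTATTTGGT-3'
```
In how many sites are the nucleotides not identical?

The sequences differ at sites 2, 4, 6, 8, 9, 10, 11, 12, 13, 15, 16 (1-based) — 11 in total.

11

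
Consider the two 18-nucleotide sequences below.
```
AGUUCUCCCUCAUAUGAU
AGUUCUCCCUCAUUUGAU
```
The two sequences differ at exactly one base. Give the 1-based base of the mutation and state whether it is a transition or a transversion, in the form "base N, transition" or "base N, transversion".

The sequences differ only at base 14: A→U (purine→pyrimidine), a transversion.

base 14, transversion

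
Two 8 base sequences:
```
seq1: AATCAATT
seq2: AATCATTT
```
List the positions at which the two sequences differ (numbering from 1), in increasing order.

Differences at position 6 (A→T).

6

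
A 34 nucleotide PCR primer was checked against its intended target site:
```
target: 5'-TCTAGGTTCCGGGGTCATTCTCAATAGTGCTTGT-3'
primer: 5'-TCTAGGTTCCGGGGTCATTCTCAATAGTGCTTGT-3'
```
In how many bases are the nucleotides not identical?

0

The two sequences are identical at every position.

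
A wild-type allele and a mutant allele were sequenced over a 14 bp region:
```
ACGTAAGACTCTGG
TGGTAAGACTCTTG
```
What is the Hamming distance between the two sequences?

3

The sequences differ at sites 1, 2, 13 (1-based) — 3 in total.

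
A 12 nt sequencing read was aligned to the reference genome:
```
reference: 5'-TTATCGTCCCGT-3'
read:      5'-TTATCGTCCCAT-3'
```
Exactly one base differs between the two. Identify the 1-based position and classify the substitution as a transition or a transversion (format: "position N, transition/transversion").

position 11, transition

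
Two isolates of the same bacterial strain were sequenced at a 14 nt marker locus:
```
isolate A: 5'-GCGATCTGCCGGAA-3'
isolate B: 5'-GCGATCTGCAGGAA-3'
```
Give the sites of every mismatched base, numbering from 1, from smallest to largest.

Scanning 1-based: 10: C/A.

10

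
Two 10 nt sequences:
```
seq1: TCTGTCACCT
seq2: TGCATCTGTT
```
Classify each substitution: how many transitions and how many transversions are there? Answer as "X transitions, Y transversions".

3 transitions, 3 transversions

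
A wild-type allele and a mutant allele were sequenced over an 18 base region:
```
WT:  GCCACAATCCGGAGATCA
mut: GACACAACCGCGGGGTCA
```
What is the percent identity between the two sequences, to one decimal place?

6 positions differ (2, 8, 10, 11, 13, 15), so 12 of 18 match: 12/18 = 66.67%.

66.7%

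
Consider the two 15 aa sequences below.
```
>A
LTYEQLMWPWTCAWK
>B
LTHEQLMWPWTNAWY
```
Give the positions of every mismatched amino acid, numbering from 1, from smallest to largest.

Differences at position 3 (Y→H), position 12 (C→N), position 15 (K→Y).

3, 12, 15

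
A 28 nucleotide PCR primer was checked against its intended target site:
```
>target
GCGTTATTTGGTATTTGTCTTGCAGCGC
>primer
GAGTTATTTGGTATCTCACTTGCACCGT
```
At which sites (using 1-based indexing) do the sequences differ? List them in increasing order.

Scanning 1-based: 2: C/A; 15: T/C; 17: G/C; 18: T/A; 25: G/C; 28: C/T.

2, 15, 17, 18, 25, 28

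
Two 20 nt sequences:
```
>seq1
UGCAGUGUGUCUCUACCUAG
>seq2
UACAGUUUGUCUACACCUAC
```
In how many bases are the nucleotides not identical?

5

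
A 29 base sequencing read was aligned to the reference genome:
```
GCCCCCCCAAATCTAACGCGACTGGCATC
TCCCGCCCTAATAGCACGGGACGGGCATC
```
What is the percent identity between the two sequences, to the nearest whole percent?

8 positions differ (1, 5, 9, 13, 14, 15, 19, 23), so 21 of 29 match: 21/29 = 72.41%.

72%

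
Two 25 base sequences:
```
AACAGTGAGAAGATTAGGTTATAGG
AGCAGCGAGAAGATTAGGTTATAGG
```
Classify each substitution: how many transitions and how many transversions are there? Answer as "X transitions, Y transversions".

2 transitions, 0 transversions

Mismatches (1-based):
base 2: A→G (purine→purine, transition)
base 6: T→C (pyrimidine→pyrimidine, transition)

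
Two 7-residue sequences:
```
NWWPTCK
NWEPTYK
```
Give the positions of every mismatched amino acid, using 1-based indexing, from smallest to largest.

Scanning 1-based: 3: W/E; 6: C/Y.

3, 6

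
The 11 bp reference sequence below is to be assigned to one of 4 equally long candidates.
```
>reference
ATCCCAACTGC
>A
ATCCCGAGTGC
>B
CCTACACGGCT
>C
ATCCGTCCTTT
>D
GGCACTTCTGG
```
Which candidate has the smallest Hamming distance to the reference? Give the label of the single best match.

A differs at 2 sites; B differs at 9 sites; C differs at 5 sites; D differs at 6 sites. The closest is A.

A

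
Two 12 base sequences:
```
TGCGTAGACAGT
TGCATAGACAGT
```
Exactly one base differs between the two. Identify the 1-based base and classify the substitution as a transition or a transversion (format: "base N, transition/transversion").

Base 4 changes G→A. G is a purine and A is a purine, so this is a transition.

base 4, transition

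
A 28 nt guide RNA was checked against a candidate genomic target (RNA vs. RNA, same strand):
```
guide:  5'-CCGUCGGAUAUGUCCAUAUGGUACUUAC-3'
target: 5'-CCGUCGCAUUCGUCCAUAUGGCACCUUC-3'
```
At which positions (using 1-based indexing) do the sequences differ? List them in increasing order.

Scanning 1-based: 7: G/C; 10: A/U; 11: U/C; 22: U/C; 25: U/C; 27: A/U.

7, 10, 11, 22, 25, 27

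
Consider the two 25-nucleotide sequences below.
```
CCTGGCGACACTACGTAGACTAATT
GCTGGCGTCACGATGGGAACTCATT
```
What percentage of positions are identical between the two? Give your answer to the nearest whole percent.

8 positions differ (1, 8, 12, 14, 16, 17, 18, 22), so 17 of 25 match: 17/25 = 68%.

68%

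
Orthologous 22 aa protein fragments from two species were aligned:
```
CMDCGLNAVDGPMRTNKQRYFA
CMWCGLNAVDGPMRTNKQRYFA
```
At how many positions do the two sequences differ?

1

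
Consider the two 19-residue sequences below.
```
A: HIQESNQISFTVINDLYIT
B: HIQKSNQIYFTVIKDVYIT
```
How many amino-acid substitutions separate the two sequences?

Mismatches (1-based): residue 4: E→K; residue 9: S→Y; residue 14: N→K; residue 16: L→V.

4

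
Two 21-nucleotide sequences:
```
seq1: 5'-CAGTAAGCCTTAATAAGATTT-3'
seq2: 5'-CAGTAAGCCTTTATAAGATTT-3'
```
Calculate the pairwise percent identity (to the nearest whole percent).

Mismatch at position 12 (1-based): 1 of 21.
Identical positions: 20/21 = 95.24% → 95%.

95%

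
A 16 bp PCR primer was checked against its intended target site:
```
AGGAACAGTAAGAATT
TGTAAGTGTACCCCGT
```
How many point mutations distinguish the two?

9

Comparing position by position, 9 bases differ: 1 (A/T), 3 (G/T), 6 (C/G), 7 (A/T), 11 (A/C), 12 (G/C), 13 (A/C), 14 (A/C), 15 (T/G).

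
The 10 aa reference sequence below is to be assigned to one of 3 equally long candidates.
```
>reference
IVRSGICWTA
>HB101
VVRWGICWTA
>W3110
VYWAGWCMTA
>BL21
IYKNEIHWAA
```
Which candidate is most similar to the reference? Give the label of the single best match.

HB101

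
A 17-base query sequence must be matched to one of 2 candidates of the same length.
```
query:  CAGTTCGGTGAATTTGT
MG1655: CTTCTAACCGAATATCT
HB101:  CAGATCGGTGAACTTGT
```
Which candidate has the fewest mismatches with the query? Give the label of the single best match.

MG1655 differs at 9 positions; HB101 differs at 2 positions. The closest is HB101.

HB101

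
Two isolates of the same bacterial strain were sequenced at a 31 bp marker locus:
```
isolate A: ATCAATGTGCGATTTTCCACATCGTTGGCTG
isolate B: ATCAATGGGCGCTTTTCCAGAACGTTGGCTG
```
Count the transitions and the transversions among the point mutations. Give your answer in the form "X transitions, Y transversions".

0 transitions, 4 transversions

Mismatches (1-based):
base 8: T→G (pyrimidine→purine, transversion)
base 12: A→C (purine→pyrimidine, transversion)
base 20: C→G (pyrimidine→purine, transversion)
base 22: T→A (pyrimidine→purine, transversion)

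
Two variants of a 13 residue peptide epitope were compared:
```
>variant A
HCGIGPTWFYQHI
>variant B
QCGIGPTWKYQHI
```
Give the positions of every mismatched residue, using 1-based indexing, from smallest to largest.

Scanning 1-based: 1: H/Q; 9: F/K.

1, 9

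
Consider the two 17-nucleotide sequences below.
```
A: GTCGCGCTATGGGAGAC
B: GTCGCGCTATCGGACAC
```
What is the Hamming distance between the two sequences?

Comparing position by position, 2 positions differ: 11 (G/C), 15 (G/C).

2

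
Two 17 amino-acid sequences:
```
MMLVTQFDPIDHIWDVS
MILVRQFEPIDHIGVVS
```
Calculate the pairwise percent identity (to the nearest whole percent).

71%

5 positions differ (2, 5, 8, 14, 15), so 12 of 17 match: 12/17 = 70.59%.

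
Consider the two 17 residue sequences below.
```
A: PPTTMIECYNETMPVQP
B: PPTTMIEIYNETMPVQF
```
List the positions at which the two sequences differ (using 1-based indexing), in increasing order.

8, 17

Scanning 1-based: 8: C/I; 17: P/F.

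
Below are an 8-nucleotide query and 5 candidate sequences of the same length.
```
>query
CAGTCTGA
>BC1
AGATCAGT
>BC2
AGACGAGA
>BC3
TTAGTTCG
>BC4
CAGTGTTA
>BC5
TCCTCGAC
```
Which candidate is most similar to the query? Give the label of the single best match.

BC4

Hamming distances to query — BC1: 5; BC2: 6; BC3: 7; BC4: 2; BC5: 6.
Smallest is BC4 with 2 mismatches.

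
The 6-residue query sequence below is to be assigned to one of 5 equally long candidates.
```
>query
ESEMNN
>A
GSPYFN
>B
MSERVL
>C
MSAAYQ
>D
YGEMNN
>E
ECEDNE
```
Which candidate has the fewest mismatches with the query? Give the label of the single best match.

D

A differs at 4 positions; B differs at 4 positions; C differs at 5 positions; D differs at 2 positions; E differs at 3 positions. The closest is D.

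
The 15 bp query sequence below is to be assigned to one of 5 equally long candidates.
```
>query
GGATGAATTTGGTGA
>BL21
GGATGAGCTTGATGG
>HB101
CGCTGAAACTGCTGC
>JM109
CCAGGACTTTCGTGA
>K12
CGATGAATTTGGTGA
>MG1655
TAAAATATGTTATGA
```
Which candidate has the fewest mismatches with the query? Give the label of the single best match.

K12

Hamming distances to query — BL21: 4; HB101: 6; JM109: 5; K12: 1; MG1655: 8.
Smallest is K12 with 1 mismatch.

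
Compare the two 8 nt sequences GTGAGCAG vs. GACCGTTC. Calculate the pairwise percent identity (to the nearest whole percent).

25%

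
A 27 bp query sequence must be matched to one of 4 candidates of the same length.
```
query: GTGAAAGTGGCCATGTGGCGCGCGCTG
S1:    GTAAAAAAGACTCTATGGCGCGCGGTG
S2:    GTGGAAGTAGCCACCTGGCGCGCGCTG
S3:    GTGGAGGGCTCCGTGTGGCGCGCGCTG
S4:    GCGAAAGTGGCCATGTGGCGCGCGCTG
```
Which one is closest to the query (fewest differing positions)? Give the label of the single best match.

S4

Hamming distances to query — S1: 8; S2: 4; S3: 6; S4: 1.
Smallest is S4 with 1 mismatch.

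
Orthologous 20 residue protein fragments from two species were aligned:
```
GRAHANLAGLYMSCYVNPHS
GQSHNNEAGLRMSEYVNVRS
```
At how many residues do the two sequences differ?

Comparing position by position, 8 residues differ: 2 (R/Q), 3 (A/S), 5 (A/N), 7 (L/E), 11 (Y/R), 14 (C/E), 18 (P/V), 19 (H/R).

8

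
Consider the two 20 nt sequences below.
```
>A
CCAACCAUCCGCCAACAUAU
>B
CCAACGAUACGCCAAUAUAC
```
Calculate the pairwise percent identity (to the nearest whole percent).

80%

4 positions differ (6, 9, 16, 20), so 16 of 20 match: 16/20 = 80%.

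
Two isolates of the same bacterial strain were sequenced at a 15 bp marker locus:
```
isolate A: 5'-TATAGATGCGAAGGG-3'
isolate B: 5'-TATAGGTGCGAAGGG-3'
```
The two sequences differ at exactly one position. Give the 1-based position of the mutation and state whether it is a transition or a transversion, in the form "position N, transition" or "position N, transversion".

Position 6 changes A→G. A is a purine and G is a purine, so this is a transition.

position 6, transition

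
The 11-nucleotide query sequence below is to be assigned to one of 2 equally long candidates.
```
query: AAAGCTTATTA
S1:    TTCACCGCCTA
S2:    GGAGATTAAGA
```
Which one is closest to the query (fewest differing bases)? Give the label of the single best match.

S2

Hamming distances to query — S1: 8; S2: 5.
Smallest is S2 with 5 mismatches.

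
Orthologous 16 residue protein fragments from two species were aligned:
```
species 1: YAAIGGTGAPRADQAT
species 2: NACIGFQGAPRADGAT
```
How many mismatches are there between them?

Mismatches (1-based): position 1: Y→N; position 3: A→C; position 6: G→F; position 7: T→Q; position 14: Q→G.

5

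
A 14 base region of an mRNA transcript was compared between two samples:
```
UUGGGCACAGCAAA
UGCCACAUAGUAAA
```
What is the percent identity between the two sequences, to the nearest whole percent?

Mismatches at positions 2, 3, 4, 5, 8, 11 (1-based): 6 of 14.
Identical positions: 8/14 = 57.14% → 57%.

57%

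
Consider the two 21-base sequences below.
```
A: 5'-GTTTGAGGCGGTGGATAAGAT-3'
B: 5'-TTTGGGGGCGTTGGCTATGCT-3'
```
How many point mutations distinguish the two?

7

Mismatches (1-based): site 1: G→T; site 4: T→G; site 6: A→G; site 11: G→T; site 15: A→C; site 18: A→T; site 20: A→C.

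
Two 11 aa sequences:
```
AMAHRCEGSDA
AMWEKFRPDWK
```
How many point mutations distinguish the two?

Comparing position by position, 9 residues differ: 3 (A/W), 4 (H/E), 5 (R/K), 6 (C/F), 7 (E/R), 8 (G/P), 9 (S/D), 10 (D/W), 11 (A/K).

9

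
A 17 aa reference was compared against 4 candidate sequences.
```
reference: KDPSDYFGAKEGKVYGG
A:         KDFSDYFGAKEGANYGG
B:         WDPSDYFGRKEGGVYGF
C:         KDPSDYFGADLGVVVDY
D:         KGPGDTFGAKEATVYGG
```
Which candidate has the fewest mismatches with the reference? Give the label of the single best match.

A differs at 3 positions; B differs at 4 positions; C differs at 6 positions; D differs at 5 positions. The closest is A.

A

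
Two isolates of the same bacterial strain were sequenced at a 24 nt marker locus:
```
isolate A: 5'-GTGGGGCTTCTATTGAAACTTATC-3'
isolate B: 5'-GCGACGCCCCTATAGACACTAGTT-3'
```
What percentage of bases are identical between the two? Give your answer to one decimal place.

58.3%

Mismatches at positions 2, 4, 5, 8, 9, 14, 17, 21, 22, 24 (1-based): 10 of 24.
Identical positions: 14/24 = 58.33% → 58.3%.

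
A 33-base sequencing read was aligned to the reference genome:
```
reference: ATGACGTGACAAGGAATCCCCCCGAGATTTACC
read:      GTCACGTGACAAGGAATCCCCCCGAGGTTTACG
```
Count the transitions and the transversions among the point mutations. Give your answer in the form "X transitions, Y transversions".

Mismatches (1-based):
position 1: A→G (purine→purine, transition)
position 3: G→C (purine→pyrimidine, transversion)
position 27: A→G (purine→purine, transition)
position 33: C→G (pyrimidine→purine, transversion)

2 transitions, 2 transversions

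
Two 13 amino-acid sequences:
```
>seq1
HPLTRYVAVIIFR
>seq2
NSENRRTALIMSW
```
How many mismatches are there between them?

10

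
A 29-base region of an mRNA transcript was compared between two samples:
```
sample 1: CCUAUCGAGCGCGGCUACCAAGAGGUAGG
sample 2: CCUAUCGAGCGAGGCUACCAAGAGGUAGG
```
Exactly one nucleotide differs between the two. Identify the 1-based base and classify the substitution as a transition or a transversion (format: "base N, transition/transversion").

base 12, transversion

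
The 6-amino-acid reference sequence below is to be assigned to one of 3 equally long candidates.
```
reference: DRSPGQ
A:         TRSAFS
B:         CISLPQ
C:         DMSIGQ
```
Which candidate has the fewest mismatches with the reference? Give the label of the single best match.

C

Hamming distances to reference — A: 4; B: 4; C: 2.
Smallest is C with 2 mismatches.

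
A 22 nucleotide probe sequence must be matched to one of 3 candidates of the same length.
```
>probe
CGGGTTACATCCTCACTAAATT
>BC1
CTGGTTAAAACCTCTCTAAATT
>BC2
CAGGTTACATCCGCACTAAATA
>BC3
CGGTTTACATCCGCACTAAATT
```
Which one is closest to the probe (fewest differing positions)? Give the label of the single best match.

BC3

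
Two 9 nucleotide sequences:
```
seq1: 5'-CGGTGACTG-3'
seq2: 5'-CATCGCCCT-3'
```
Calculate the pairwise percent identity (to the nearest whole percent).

33%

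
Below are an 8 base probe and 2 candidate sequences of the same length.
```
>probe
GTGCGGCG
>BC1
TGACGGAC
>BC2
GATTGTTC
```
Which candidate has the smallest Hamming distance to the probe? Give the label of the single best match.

BC1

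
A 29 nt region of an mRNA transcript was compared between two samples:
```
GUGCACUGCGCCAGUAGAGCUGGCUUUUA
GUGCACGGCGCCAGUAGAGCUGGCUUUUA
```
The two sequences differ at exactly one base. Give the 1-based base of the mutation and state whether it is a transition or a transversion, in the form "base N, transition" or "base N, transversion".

base 7, transversion

Base 7 changes U→G. U is a pyrimidine and G is a purine, so this is a transversion.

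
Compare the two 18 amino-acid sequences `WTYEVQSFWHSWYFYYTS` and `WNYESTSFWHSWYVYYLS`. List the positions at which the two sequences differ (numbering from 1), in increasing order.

2, 5, 6, 14, 17

Differences at position 2 (T→N), position 5 (V→S), position 6 (Q→T), position 14 (F→V), position 17 (T→L).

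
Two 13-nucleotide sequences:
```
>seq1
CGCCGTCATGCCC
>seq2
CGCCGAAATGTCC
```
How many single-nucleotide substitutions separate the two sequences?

3

Comparing position by position, 3 positions differ: 6 (T/A), 7 (C/A), 11 (C/T).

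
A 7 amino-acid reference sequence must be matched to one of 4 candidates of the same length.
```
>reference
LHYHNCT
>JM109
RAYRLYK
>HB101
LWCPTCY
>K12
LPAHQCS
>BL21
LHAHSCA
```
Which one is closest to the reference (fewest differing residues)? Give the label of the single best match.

JM109 differs at 6 residues; HB101 differs at 5 residues; K12 differs at 4 residues; BL21 differs at 3 residues. The closest is BL21.

BL21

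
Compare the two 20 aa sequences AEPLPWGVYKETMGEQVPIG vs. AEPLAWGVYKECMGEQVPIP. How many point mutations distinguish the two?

Mismatches (1-based): residue 5: P→A; residue 12: T→C; residue 20: G→P.

3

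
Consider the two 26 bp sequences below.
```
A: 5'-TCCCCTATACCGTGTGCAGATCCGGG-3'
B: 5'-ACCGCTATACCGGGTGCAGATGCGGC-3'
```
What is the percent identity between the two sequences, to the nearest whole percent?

81%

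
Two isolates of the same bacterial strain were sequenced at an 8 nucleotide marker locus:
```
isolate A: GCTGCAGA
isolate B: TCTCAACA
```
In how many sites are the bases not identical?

Mismatches (1-based): site 1: G→T; site 4: G→C; site 5: C→A; site 7: G→C.

4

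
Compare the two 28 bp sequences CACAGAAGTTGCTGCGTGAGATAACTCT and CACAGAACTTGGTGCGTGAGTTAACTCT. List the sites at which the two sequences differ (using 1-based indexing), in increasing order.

8, 12, 21

Differences at site 8 (G→C), site 12 (C→G), site 21 (A→T).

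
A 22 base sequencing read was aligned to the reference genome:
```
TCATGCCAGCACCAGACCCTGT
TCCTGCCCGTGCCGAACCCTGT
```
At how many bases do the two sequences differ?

6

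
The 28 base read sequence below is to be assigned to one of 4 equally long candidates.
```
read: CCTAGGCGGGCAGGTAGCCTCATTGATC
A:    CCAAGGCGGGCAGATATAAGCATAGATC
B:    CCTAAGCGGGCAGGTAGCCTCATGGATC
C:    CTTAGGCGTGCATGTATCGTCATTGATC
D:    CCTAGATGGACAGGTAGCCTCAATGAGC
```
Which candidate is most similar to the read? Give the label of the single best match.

B

A differs at 7 positions; B differs at 2 positions; C differs at 5 positions; D differs at 5 positions. The closest is B.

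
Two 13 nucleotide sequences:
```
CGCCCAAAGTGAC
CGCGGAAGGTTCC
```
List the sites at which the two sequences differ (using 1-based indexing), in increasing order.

4, 5, 8, 11, 12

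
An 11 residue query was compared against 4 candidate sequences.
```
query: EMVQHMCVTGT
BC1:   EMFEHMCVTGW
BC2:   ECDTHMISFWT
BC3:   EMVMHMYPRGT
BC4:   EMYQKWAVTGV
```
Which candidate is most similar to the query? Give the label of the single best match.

BC1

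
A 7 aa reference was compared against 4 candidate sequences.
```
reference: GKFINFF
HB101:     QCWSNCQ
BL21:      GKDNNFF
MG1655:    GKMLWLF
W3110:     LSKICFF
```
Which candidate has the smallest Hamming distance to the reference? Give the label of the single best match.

Hamming distances to reference — HB101: 6; BL21: 2; MG1655: 4; W3110: 4.
Smallest is BL21 with 2 mismatches.

BL21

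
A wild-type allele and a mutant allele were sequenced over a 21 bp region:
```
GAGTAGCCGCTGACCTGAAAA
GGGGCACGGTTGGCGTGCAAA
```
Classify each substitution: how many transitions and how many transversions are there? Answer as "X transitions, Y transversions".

4 transitions, 5 transversions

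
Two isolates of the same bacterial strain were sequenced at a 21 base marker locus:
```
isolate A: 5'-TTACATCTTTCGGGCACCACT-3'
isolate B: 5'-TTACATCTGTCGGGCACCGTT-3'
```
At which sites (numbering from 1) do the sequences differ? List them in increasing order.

Differences at site 9 (T→G), site 19 (A→G), site 20 (C→T).

9, 19, 20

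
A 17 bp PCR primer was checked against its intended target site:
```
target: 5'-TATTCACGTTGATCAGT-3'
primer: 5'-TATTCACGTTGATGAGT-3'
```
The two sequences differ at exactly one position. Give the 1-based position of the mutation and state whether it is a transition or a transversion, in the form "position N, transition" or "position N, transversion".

The sequences differ only at position 14: C→G (pyrimidine→purine), a transversion.

position 14, transversion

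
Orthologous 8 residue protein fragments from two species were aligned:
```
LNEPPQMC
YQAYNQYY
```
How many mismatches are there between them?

The sequences differ at positions 1, 2, 3, 4, 5, 7, 8 (1-based) — 7 in total.

7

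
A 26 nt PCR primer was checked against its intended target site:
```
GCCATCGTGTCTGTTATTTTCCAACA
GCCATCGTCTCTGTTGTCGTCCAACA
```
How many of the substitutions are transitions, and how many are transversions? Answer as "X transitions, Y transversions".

2 transitions, 2 transversions

Mismatches (1-based):
base 9: G→C (purine→pyrimidine, transversion)
base 16: A→G (purine→purine, transition)
base 18: T→C (pyrimidine→pyrimidine, transition)
base 19: T→G (pyrimidine→purine, transversion)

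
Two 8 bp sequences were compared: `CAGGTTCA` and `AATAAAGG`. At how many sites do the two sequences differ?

The sequences differ at sites 1, 3, 4, 5, 6, 7, 8 (1-based) — 7 in total.

7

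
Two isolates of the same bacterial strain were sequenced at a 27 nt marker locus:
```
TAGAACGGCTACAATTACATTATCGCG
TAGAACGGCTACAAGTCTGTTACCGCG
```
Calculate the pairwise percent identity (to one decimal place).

Mismatches at positions 15, 17, 18, 19, 23 (1-based): 5 of 27.
Identical positions: 22/27 = 81.48% → 81.5%.

81.5%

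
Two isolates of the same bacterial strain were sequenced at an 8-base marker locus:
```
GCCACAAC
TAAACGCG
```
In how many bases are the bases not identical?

6

Mismatches (1-based): base 1: G→T; base 2: C→A; base 3: C→A; base 6: A→G; base 7: A→C; base 8: C→G.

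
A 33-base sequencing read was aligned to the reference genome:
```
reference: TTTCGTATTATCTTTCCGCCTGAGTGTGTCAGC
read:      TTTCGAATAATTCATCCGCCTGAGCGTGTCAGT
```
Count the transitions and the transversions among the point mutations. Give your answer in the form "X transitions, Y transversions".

Transitions (purine↔purine or pyrimidine↔pyrimidine): 12 C→T, 13 T→C, 25 T→C, 33 C→T.
Transversions (purine↔pyrimidine): 6 T→A, 9 T→A, 14 T→A.

4 transitions, 3 transversions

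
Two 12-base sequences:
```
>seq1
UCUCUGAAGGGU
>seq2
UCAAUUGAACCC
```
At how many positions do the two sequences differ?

8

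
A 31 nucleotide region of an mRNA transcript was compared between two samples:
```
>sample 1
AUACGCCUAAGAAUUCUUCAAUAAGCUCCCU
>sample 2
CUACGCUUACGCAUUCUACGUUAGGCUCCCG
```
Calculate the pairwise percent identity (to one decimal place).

71.0%

9 positions differ (1, 7, 10, 12, 18, 20, 21, 24, 31), so 22 of 31 match: 22/31 = 70.97%.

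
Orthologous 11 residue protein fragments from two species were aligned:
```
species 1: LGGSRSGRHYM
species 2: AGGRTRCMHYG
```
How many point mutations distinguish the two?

The sequences differ at positions 1, 4, 5, 6, 7, 8, 11 (1-based) — 7 in total.

7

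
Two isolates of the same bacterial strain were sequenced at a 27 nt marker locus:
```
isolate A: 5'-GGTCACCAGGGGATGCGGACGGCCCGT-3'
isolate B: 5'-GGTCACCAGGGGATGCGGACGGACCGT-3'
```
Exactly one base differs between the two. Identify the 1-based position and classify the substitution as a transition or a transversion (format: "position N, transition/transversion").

position 23, transversion

Position 23 changes C→A. C is a pyrimidine and A is a purine, so this is a transversion.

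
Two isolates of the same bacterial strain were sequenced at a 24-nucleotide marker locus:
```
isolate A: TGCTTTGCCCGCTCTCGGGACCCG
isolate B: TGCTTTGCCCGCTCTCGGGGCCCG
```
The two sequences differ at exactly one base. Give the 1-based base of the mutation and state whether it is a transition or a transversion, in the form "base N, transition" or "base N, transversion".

base 20, transition

The sequences differ only at base 20: A→G (purine→purine), a transition.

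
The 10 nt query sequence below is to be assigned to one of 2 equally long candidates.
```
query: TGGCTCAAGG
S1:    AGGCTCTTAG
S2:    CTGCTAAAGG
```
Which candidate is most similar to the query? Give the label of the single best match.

Hamming distances to query — S1: 4; S2: 3.
Smallest is S2 with 3 mismatches.

S2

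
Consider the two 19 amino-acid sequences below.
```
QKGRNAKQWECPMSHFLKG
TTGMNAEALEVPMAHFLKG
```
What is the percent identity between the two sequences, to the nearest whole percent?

8 positions differ (1, 2, 4, 7, 8, 9, 11, 14), so 11 of 19 match: 11/19 = 57.89%.

58%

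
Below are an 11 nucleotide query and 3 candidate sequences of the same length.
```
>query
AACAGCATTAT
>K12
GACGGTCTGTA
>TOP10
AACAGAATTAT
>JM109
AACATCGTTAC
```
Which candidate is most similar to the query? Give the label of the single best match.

TOP10

K12 differs at 7 bases; TOP10 differs at 1 base; JM109 differs at 3 bases. The closest is TOP10.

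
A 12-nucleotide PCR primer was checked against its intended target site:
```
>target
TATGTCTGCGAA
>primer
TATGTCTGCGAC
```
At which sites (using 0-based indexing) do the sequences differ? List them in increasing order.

Scanning 0-based: 11: A/C.

11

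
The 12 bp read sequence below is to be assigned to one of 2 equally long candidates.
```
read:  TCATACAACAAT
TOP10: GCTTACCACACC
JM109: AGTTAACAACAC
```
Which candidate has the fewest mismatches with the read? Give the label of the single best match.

TOP10 differs at 5 sites; JM109 differs at 8 sites. The closest is TOP10.

TOP10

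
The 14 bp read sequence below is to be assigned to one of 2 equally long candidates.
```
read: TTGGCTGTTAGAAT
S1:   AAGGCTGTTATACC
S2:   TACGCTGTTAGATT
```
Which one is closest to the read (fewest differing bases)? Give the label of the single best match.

S1 differs at 5 bases; S2 differs at 3 bases. The closest is S2.

S2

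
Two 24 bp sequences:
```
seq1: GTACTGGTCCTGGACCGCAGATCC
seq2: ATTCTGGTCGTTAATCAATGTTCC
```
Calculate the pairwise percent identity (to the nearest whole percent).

58%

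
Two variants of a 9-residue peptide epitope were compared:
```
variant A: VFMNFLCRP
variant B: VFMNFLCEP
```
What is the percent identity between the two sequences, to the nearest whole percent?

89%

Mismatch at position 8 (1-based): 1 of 9.
Identical positions: 8/9 = 88.89% → 89%.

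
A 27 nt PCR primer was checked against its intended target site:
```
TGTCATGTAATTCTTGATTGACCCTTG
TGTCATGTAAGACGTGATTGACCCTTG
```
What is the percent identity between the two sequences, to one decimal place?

88.9%

Mismatches at positions 11, 12, 14 (1-based): 3 of 27.
Identical positions: 24/27 = 88.89% → 88.9%.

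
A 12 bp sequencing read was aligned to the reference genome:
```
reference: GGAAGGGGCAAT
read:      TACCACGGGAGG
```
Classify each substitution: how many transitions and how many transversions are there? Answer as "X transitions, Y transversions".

Transitions (purine↔purine or pyrimidine↔pyrimidine): 2 G→A, 5 G→A, 11 A→G.
Transversions (purine↔pyrimidine): 1 G→T, 3 A→C, 4 A→C, 6 G→C, 9 C→G, 12 T→G.

3 transitions, 6 transversions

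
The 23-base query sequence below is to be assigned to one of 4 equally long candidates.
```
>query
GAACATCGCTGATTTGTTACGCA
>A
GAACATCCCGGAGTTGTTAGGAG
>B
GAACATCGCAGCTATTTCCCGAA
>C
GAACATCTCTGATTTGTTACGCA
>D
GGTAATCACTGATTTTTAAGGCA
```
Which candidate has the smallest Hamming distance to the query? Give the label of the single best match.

A differs at 6 bases; B differs at 7 bases; C differs at 1 base; D differs at 7 bases. The closest is C.

C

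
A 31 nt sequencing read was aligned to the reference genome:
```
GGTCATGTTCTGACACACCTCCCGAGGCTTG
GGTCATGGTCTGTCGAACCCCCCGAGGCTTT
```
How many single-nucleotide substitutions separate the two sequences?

6

The sequences differ at sites 8, 13, 15, 16, 20, 31 (1-based) — 6 in total.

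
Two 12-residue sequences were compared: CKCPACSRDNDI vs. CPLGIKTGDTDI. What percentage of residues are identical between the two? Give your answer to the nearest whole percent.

8 positions differ (2, 3, 4, 5, 6, 7, 8, 10), so 4 of 12 match: 4/12 = 33.33%.

33%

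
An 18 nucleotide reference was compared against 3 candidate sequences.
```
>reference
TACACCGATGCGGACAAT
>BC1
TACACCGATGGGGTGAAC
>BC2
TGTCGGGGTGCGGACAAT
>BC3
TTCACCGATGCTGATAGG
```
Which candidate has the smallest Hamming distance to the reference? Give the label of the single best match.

BC1

Hamming distances to reference — BC1: 4; BC2: 6; BC3: 5.
Smallest is BC1 with 4 mismatches.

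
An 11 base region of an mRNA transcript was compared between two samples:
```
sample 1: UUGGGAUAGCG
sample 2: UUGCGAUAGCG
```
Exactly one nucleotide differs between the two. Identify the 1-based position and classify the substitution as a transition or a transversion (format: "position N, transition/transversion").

Position 4 changes G→C. G is a purine and C is a pyrimidine, so this is a transversion.

position 4, transversion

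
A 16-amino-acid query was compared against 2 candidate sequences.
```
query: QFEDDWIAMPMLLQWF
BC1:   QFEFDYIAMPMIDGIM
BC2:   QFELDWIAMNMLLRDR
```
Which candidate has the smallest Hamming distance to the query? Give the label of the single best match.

BC2

Hamming distances to query — BC1: 7; BC2: 5.
Smallest is BC2 with 5 mismatches.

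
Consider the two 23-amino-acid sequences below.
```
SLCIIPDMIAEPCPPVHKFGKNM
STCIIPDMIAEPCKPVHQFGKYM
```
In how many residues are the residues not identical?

4

Comparing position by position, 4 residues differ: 2 (L/T), 14 (P/K), 18 (K/Q), 22 (N/Y).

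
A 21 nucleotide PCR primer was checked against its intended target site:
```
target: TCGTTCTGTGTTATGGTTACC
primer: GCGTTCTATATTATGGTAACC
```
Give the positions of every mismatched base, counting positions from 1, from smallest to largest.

1, 8, 10, 18

Differences at position 1 (T→G), position 8 (G→A), position 10 (G→A), position 18 (T→A).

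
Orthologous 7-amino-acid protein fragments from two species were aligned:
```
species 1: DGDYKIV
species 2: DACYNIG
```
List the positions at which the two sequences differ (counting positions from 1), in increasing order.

2, 3, 5, 7

Scanning 1-based: 2: G/A; 3: D/C; 5: K/N; 7: V/G.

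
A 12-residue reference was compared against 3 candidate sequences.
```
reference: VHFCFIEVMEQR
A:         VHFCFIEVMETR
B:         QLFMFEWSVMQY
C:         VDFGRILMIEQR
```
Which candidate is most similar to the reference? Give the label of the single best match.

A

Hamming distances to reference — A: 1; B: 9; C: 6.
Smallest is A with 1 mismatch.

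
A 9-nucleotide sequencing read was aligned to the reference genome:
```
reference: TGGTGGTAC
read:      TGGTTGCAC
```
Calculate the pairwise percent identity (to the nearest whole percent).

78%

Mismatches at positions 5, 7 (1-based): 2 of 9.
Identical positions: 7/9 = 77.78% → 78%.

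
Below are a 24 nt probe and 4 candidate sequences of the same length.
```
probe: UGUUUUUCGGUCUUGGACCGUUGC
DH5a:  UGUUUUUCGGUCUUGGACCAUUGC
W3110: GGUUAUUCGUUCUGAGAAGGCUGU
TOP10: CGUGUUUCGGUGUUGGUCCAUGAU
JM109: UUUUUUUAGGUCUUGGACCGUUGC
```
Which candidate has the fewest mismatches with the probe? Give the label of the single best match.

DH5a differs at 1 base; W3110 differs at 9 bases; TOP10 differs at 8 bases; JM109 differs at 2 bases. The closest is DH5a.

DH5a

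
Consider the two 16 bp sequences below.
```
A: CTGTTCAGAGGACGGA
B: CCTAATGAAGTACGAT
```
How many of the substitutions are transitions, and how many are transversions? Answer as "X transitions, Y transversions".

Transitions (purine↔purine or pyrimidine↔pyrimidine): 2 T→C, 6 C→T, 7 A→G, 8 G→A, 15 G→A.
Transversions (purine↔pyrimidine): 3 G→T, 4 T→A, 5 T→A, 11 G→T, 16 A→T.

5 transitions, 5 transversions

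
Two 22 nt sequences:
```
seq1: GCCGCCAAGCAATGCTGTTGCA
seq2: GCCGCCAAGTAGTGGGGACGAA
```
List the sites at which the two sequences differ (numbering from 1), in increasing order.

10, 12, 15, 16, 18, 19, 21

Differences at site 10 (C→T), site 12 (A→G), site 15 (C→G), site 16 (T→G), site 18 (T→A), site 19 (T→C), site 21 (C→A).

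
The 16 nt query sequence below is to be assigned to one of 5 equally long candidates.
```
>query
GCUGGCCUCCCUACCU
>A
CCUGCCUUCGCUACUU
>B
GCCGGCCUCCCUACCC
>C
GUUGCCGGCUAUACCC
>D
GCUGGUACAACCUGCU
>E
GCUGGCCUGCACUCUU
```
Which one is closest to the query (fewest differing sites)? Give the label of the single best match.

B

Hamming distances to query — A: 5; B: 2; C: 7; D: 8; E: 5.
Smallest is B with 2 mismatches.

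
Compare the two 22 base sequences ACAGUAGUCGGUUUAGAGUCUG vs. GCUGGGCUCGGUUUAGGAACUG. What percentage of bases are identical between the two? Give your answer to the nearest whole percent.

Mismatches at positions 1, 3, 5, 6, 7, 17, 18, 19 (1-based): 8 of 22.
Identical positions: 14/22 = 63.64% → 64%.

64%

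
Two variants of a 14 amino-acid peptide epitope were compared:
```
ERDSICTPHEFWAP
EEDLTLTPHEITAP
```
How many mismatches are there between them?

6

Comparing position by position, 6 residues differ: 2 (R/E), 4 (S/L), 5 (I/T), 6 (C/L), 11 (F/I), 12 (W/T).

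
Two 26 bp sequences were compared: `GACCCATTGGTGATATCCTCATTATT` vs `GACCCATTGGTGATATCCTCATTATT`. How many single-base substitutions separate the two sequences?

No positions differ; the sequences are identical.

0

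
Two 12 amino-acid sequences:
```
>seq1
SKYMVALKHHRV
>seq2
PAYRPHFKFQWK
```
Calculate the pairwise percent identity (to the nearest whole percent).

Mismatches at positions 1, 2, 4, 5, 6, 7, 9, 10, 11, 12 (1-based): 10 of 12.
Identical positions: 2/12 = 16.67% → 17%.

17%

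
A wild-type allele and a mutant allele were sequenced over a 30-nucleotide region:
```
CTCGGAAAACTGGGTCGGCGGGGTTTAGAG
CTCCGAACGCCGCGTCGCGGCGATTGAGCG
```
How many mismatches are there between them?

11

The sequences differ at sites 4, 8, 9, 11, 13, 18, 19, 21, 23, 26, 29 (1-based) — 11 in total.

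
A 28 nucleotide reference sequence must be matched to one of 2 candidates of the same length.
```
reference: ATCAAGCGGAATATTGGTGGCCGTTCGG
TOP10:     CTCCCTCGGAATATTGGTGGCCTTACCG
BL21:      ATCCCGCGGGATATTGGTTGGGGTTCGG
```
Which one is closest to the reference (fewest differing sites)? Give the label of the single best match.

TOP10 differs at 7 sites; BL21 differs at 6 sites. The closest is BL21.

BL21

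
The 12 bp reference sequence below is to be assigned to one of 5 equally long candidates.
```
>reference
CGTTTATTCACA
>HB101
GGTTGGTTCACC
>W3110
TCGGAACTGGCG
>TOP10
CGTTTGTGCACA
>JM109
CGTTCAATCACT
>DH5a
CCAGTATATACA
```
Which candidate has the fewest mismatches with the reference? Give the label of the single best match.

TOP10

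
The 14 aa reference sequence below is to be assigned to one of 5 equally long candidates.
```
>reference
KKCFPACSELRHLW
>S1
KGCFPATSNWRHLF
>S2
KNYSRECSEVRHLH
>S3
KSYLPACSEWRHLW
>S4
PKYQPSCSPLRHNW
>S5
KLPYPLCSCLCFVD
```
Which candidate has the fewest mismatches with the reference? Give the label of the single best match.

S3

Hamming distances to reference — S1: 5; S2: 7; S3: 4; S4: 6; S5: 9.
Smallest is S3 with 4 mismatches.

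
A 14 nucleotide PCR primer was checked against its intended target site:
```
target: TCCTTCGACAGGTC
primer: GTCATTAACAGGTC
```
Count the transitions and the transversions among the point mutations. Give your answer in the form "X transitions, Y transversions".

3 transitions, 2 transversions

Transitions (purine↔purine or pyrimidine↔pyrimidine): 2 C→T, 6 C→T, 7 G→A.
Transversions (purine↔pyrimidine): 1 T→G, 4 T→A.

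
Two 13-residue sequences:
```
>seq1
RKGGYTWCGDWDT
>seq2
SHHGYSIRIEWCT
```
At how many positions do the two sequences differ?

Comparing position by position, 9 positions differ: 1 (R/S), 2 (K/H), 3 (G/H), 6 (T/S), 7 (W/I), 8 (C/R), 9 (G/I), 10 (D/E), 12 (D/C).

9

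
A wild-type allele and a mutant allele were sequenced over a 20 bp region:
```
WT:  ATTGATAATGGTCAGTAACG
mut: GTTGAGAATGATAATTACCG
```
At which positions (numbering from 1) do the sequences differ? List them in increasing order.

Differences at position 1 (A→G), position 6 (T→G), position 11 (G→A), position 13 (C→A), position 15 (G→T), position 18 (A→C).

1, 6, 11, 13, 15, 18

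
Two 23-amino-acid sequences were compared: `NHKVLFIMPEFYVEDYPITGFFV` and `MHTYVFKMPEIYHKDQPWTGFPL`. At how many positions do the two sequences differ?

Comparing position by position, 12 positions differ: 1 (N/M), 3 (K/T), 4 (V/Y), 5 (L/V), 7 (I/K), 11 (F/I), 13 (V/H), 14 (E/K), 16 (Y/Q), 18 (I/W), 22 (F/P), 23 (V/L).

12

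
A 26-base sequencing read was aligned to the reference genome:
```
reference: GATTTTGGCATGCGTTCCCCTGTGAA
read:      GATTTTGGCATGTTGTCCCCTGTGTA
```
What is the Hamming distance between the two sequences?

Comparing position by position, 4 sites differ: 13 (C/T), 14 (G/T), 15 (T/G), 25 (A/T).

4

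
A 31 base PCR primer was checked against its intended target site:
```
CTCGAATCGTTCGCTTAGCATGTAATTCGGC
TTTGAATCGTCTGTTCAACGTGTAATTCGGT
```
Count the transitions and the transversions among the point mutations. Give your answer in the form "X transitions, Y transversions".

Mismatches (1-based):
base 1: C→T (pyrimidine→pyrimidine, transition)
base 3: C→T (pyrimidine→pyrimidine, transition)
base 11: T→C (pyrimidine→pyrimidine, transition)
base 12: C→T (pyrimidine→pyrimidine, transition)
base 14: C→T (pyrimidine→pyrimidine, transition)
base 16: T→C (pyrimidine→pyrimidine, transition)
base 18: G→A (purine→purine, transition)
base 20: A→G (purine→purine, transition)
base 31: C→T (pyrimidine→pyrimidine, transition)

9 transitions, 0 transversions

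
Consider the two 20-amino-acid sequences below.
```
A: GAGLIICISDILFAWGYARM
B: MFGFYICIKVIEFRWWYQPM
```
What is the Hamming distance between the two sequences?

11

Comparing position by position, 11 residues differ: 1 (G/M), 2 (A/F), 4 (L/F), 5 (I/Y), 9 (S/K), 10 (D/V), 12 (L/E), 14 (A/R), 16 (G/W), 18 (A/Q), 19 (R/P).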